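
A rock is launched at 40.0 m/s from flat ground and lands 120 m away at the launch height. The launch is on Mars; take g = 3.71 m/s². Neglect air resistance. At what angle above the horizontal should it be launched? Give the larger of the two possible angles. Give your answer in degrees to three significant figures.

81.9°

Level-ground range R = v₀² sin(2θ)/g ⇒ sin(2θ) = gR/v₀² = 3.71 × 120 / 40.0² = 0.2782.
2θ = 16.16° or 180° − 16.16° = 163.8°, so θ = 8.078° or 81.92°.
The larger angle is 81.92°.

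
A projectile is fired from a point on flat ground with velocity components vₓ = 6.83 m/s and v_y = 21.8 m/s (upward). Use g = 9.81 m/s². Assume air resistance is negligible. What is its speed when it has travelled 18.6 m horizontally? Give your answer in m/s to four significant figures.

8.415 m/s

Time to reach x = 18.6 m: t = x/vₓ = 18.6/6.830 = 2.723 s.
Vertical velocity there: v_y = v_y0 − g t = 21.80 − 9.81 × 2.723 = −4.915 m/s.
Speed: √(vₓ² + v_y²) = √(6.830² + 4.915²) = 8.415 m/s.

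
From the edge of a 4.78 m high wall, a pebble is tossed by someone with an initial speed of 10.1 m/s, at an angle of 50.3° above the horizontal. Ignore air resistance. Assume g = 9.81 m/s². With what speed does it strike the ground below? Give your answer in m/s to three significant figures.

vₓ = 10.10 cos 50.3° = 6.452 m/s; v_y0 = 10.10 sin 50.3° = 7.771 m/s.
The projectile lands when y = 4.78 + (7.771) t − ½·9.81·t² = 0. Positive root: t = (7.771 + √(7.771² + 2·9.81·4.78)) / 9.81 = (7.771 + 12.42) / 9.81 = 2.058 s.
Vertical velocity at impact: v_y = v_y0 − g t = 7.771 − 9.81 × 2.058 = −12.42 m/s.
Speed: |v| = √(vₓ² + v_y²) = √(6.452² + 12.42²) = 13.99 m/s.

14.0 m/s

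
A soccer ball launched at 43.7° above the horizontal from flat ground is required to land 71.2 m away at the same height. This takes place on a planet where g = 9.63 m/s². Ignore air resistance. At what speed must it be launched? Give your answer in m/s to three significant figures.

26.2 m/s

Level-ground range: R = v₀² sin(2θ)/g, so v₀ = √(gR / sin 2θ).
v₀ = √(9.63 × 71.2 / sin 87.40°) = √(685.7 / 0.9990) = √686.36 = 26.20 m/s.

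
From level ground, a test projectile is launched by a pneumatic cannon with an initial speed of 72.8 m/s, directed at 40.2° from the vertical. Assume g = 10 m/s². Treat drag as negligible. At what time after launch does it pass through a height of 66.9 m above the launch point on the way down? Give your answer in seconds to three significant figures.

vₓ = 72.80 sin 40.2° = 46.99 m/s; v_y0 = 72.80 cos 40.2° = 55.60 m/s.
Set y = v_y0 t − ½ g t² = 66.9: 5.000 t² − 55.60 t + 66.9 = 0.
t = [55.60 ± √(55.60² − 2·10.0·66.9)] / 10.0 = (55.60 ± 41.88) / 10.0, so t = 1.373 s or t = 9.748 s.
The descending-branch root is 9.748 s.

9.75 s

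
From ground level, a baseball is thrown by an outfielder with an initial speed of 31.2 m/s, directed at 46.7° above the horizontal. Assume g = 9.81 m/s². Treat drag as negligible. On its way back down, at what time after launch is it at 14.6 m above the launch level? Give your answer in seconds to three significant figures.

Resolve: vₓ = 31.20 cos 46.7° = 21.40 m/s and v_y0 = 31.20 sin 46.7° = 22.71 m/s.
Height y(t) = 22.71 t − 4.905 t² = 14.6 gives 4.905 t² − 22.71 t + 14.6 = 0.
Quadratic formula: t = (22.71 ± √229.13) / 9.81 = (22.71 ± 15.14) / 9.81 → t = 0.7716 s or 3.858 s.
The descending-branch root is 3.858 s.

3.86 s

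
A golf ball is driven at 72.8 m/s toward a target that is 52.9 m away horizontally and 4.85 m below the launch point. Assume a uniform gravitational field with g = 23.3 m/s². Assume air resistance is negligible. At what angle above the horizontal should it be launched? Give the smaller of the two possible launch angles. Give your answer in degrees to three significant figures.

1.41°

Trajectory: y = x tanθ − g x² (1 + tan²θ)/(2v₀²). With x = 52.9, y = −4.85, v₀ = 72.8, g = 23.3:
6.151 tan²θ − 52.9 tanθ + (1.301) = 0.
tanθ = [52.9 ± √(52.9² − 4 × 6.151 × (1.301))] / (2 × 6.151) = (52.9 ± 52.60) / 12.30, giving tanθ = 0.02467 or 8.575.
θ = 1.413° or 83.35°; the smaller is 1.413°.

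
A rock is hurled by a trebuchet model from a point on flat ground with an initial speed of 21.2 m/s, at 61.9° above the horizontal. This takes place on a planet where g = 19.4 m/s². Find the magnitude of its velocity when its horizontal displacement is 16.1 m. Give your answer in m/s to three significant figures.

16.1 m/s

vₓ = 21.20 cos 61.9° = 9.985 m/s; v_y0 = 21.20 sin 61.9° = 18.70 m/s.
Time to reach x = 16.1 m: t = x/vₓ = 16.1/9.985 = 1.612 s.
Vertical velocity there: v_y = v_y0 − g t = 18.70 − 19.4 × 1.612 = −12.58 m/s.
Speed: √(vₓ² + v_y²) = √(9.985² + 12.58²) = 16.06 m/s.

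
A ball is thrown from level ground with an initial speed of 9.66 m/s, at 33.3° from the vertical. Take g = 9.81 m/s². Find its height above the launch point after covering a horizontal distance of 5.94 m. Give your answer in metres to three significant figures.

2.89 m

vₓ = 9.660 sin 33.3° = 5.304 m/s; v_y0 = 9.660 cos 33.3° = 8.074 m/s.
Time to reach x = 5.94 m: t = x/vₓ = 5.94/5.304 = 1.120 s.
Height: y = v_y0 t − ½ g t² = 8.074 × 1.120 − 4.905 × 1.120² = 9.043 − 6.153 = 2.890 m.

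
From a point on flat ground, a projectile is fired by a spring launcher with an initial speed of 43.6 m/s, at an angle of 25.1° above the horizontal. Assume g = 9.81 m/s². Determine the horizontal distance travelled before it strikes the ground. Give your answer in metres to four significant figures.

vₓ = 43.60 cos 25.1° = 39.48 m/s; v_y0 = 43.60 sin 25.1° = 18.50 m/s.
Flight time T = 2 v_y0 / g = 3.771 s.
Horizontal distance R = vₓ T = 39.48 × 3.771 = 148.9 m.

148.9 m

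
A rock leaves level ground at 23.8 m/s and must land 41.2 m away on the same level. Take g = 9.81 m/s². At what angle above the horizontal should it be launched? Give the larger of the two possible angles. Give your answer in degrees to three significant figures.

Level-ground range R = v₀² sin(2θ)/g ⇒ sin(2θ) = gR/v₀² = 9.81 × 41.2 / 23.8² = 0.7135.
2θ = 45.52° or 180° − 45.52° = 134.5°, so θ = 22.76° or 67.24°.
The larger angle is 67.24°.

67.2°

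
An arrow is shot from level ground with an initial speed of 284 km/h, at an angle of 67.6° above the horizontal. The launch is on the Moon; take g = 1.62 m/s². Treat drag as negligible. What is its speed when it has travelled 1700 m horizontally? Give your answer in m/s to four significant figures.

35.39 m/s

Convert: 284 km/h = 284/3.6 = 78.89 m/s.
Horizontal component vₓ = 78.89 cos 67.6° = 30.06 m/s; vertical v_y0 = 78.89 sin 67.6° = 72.94 m/s.
At x = 1700 m, t = x/vₓ = 1700/30.06 = 56.55 s.
Vertical velocity there: v_y = v_y0 − g t = 72.94 − 1.62 × 56.55 = −18.67 m/s.
Speed: √(vₓ² + v_y²) = √(30.06² + 18.67²) = 35.39 m/s.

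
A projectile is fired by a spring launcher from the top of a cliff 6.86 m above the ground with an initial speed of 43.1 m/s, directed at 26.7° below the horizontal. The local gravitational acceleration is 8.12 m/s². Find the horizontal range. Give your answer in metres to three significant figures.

12.8 m

Horizontal component vₓ = 43.10 cos 26.7° = 38.50 m/s; vertical v_y0 = −19.37 m/s (downward).
With up positive and y = 0 at the ground: y(t) = 6.86 + (−19.37) t − 4.060 t². Setting y = 0 and taking the positive root: t = [−19.37 + √(19.37² + 2·8.12·6.86)] / 8.12 = (−19.37 + 22.06) / 8.12 = 0.3312 s.
Horizontal distance: R = vₓ t = 38.50 × 0.3312 = 12.75 m.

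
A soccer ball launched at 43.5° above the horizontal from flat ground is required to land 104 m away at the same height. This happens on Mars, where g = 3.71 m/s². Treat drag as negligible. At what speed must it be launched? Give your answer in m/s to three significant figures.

Level-ground range: R = v₀² sin(2θ)/g, so v₀ = √(gR / sin 2θ).
v₀ = √(3.71 × 104 / sin 87.00°) = √(385.8 / 0.9986) = √386.37 = 19.66 m/s.

19.7 m/s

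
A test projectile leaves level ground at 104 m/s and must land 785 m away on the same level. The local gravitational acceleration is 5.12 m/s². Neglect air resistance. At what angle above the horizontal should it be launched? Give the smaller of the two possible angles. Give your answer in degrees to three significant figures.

10.9°

R = v₀² sin 2θ / g gives sin 2θ = gR/v₀² = 5.12·785/104² = 0.3716.
2θ = 21.81° or 180° − 21.81° = 158.2°, so θ = 10.91° or 79.09°.
The smaller angle is 10.91°.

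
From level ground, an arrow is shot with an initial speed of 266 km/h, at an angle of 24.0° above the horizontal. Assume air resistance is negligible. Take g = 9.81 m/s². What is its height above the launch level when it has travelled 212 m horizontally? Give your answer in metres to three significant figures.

46.0 m

Convert: 266 km/h = 266/3.6 = 73.89 m/s.
vₓ = 73.89 cos 24.0° = 67.50 m/s; v_y0 = 73.89 sin 24.0° = 30.05 m/s.
Time to reach x = 212 m: t = x/vₓ = 212/67.50 = 3.141 s.
Height: y = v_y0 t − ½ g t² = 30.05 × 3.141 − 4.905 × 3.141² = 94.39 − 48.38 = 46.01 m.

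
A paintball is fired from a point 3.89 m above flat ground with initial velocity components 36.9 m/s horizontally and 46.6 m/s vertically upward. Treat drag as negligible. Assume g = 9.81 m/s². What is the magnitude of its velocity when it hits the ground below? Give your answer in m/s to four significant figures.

60.08 m/s

With up positive and y = 0 at the ground: y(t) = 3.89 + (46.60) t − 4.905 t². Setting y = 0 and taking the positive root: t = [46.60 + √(46.60² + 2·9.81·3.89)] / 9.81 = (46.60 + 47.41) / 9.81 = 9.583 s.
Vertical velocity at impact: v_y = v_y0 − g t = 46.60 − 9.81 × 9.583 = −47.41 m/s.
Speed: |v| = √(vₓ² + v_y²) = √(36.90² + 47.41²) = 60.08 m/s.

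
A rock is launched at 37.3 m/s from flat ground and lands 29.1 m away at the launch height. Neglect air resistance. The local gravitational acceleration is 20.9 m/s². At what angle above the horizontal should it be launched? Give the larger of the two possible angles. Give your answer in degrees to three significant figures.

77.0°

Level-ground range R = v₀² sin(2θ)/g ⇒ sin(2θ) = gR/v₀² = 20.9 × 29.1 / 37.3² = 0.4371.
2θ = 25.92° or 180° − 25.92° = 154.1°, so θ = 12.96° or 77.04°.
The larger angle is 77.04°.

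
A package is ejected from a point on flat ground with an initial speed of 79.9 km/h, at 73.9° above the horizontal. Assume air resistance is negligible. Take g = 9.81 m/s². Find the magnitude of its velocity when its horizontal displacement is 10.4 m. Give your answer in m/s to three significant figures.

Convert: 79.9 km/h = 79.9/3.6 = 22.19 m/s.
Horizontal component vₓ = 22.19 cos 73.9° = 6.155 m/s; vertical v_y0 = 22.19 sin 73.9° = 21.32 m/s.
x = vₓ t ⇒ t = 10.4/6.155 = 1.690 s.
Vertical velocity there: v_y = v_y0 − g t = 21.32 − 9.81 × 1.690 = 4.748 m/s.
Speed: √(vₓ² + v_y²) = √(6.155² + 4.748²) = 7.773 m/s.

7.77 m/s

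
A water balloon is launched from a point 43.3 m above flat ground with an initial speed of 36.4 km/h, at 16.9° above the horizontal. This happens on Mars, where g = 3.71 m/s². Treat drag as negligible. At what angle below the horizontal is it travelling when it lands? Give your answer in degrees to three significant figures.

Convert: 36.4 km/h = 36.4/3.6 = 10.11 m/s.
Components: vₓ = 10.11 cos 16.9° = 9.674 m/s, v_y0 = 10.11 sin 16.9° = 2.939 m/s.
The projectile lands when y = 43.3 + (2.939) t − ½·3.71·t² = 0. Positive root: t = (2.939 + √(2.939² + 2·3.71·43.3)) / 3.71 = (2.939 + 18.16) / 3.71 = 5.688 s.
At impact: v_y = v_y0 − g t = −18.16 m/s; vₓ = 9.674 m/s.
Angle below horizontal: arctan(|v_y|/vₓ) = arctan(18.16/9.674) = 61.96°.

62.0°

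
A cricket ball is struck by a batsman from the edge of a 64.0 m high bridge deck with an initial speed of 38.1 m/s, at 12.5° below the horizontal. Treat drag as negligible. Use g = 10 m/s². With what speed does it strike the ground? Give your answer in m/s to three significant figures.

52.3 m/s

vₓ = 38.10 cos 12.5° = 37.20 m/s; v_y0 = −8.246 m/s (downward).
With up positive and y = 0 at the ground: y(t) = 64.0 + (−8.246) t − 5.000 t². Setting y = 0 and taking the positive root: t = [−8.246 + √(8.246² + 2·10.0·64.0)] / 10.0 = (−8.246 + 36.72) / 10.0 = 2.847 s.
Vertical velocity at impact: v_y = v_y0 − g t = −8.246 − 10.0 × 2.847 = −36.72 m/s.
Speed: |v| = √(vₓ² + v_y²) = √(37.20² + 36.72²) = 52.26 m/s.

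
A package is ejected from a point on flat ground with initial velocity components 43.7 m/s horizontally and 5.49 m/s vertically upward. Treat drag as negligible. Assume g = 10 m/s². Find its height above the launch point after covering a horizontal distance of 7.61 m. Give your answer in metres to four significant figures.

0.8044 m

At x = 7.61 m, t = x/vₓ = 7.61/43.70 = 0.1741 s.
Height: y = v_y0 t − ½ g t² = 5.490 × 0.1741 − 5.000 × 0.1741² = 0.9560 − 0.1516 = 0.8044 m.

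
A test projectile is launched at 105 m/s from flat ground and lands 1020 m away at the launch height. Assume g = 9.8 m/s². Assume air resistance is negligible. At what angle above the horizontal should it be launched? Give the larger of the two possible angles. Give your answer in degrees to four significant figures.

From R = (v₀²/g) sin 2θ: sin 2θ = 9.80 × 1020 / 11025 = 0.9067.
2θ = 65.05° or 180° − 65.05° = 115.0°, so θ = 32.52° or 57.48°.
The larger angle is 57.48°.

57.48°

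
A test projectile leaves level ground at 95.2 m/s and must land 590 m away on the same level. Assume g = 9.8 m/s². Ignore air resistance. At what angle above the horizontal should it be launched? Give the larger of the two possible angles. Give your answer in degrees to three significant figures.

R = v₀² sin 2θ / g gives sin 2θ = gR/v₀² = 9.80·590/95.2² = 0.6380.
2θ = 39.64° or 180° − 39.64° = 140.4°, so θ = 19.82° or 70.18°.
The larger angle is 70.18°.

70.2°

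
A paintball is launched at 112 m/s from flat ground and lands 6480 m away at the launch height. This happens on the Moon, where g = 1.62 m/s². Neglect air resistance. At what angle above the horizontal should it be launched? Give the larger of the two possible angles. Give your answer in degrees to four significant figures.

From R = (v₀²/g) sin 2θ: sin 2θ = 1.62 × 6480 / 12544 = 0.8369.
2θ = 56.81° or 180° − 56.81° = 123.2°, so θ = 28.41° or 61.59°.
The larger angle is 61.59°.

61.59°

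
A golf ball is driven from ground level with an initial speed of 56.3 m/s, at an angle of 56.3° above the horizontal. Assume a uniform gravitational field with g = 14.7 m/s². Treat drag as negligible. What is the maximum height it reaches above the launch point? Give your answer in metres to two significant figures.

75 m

Resolve: vₓ = 56.30 cos 56.3° = 31.24 m/s and v_y0 = 56.30 sin 56.3° = 46.84 m/s.
Maximum height: H = v_y0² / (2g) = 46.84² / (2 × 14.7) = 74.62 m.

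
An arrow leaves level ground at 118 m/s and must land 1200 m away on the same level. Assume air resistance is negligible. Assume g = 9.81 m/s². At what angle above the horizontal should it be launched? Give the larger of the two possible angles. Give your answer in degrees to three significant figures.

Level-ground range R = v₀² sin(2θ)/g ⇒ sin(2θ) = gR/v₀² = 9.81 × 1200 / 118² = 0.8454.
2θ = 57.72° or 180° − 57.72° = 122.3°, so θ = 28.86° or 61.14°.
The larger angle is 61.14°.

61.1°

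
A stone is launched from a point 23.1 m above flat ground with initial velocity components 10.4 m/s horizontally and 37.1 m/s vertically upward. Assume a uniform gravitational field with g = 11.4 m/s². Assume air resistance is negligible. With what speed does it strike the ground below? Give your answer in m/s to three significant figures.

With up positive and y = 0 at the ground: y(t) = 23.1 + (37.10) t − 5.700 t². Setting y = 0 and taking the positive root: t = [37.10 + √(37.10² + 2·11.4·23.1)] / 11.4 = (37.10 + 43.62) / 11.4 = 7.081 s.
Vertical velocity at impact: v_y = v_y0 − g t = 37.10 − 11.4 × 7.081 = −43.62 m/s.
Speed: |v| = √(vₓ² + v_y²) = √(10.40² + 43.62²) = 44.85 m/s.

44.8 m/s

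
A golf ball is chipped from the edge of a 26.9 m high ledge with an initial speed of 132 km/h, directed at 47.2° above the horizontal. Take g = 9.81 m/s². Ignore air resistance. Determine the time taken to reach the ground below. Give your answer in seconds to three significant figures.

6.35 s

Convert: 132 km/h = 132/3.6 = 36.67 m/s.
Resolve: vₓ = 36.67 cos 47.2° = 24.91 m/s and v_y0 = 36.67 sin 47.2° = 26.90 m/s.
Vertical motion (up positive, ground at y = 0): 4.905 t² − (26.90) t − 26.9 = 0, so t = (26.90 + √(26.90² + 2·9.81·26.9)) / 9.81 = (26.90 + 35.38) / 9.81 = 6.349 s.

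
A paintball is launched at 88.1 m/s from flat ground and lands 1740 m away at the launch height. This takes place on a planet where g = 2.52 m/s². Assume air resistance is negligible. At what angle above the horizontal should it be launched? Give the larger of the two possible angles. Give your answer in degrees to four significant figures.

Level-ground range R = v₀² sin(2θ)/g ⇒ sin(2θ) = gR/v₀² = 2.52 × 1740 / 88.1² = 0.5649.
2θ = 34.40° or 180° − 34.40° = 145.6°, so θ = 17.20° or 72.80°.
The larger angle is 72.80°.

72.80°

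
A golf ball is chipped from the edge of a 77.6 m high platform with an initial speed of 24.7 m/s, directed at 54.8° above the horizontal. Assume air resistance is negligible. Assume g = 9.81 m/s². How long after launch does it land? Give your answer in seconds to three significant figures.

Horizontal component vₓ = 24.70 cos 54.8° = 14.24 m/s; vertical v_y0 = 24.70 sin 54.8° = 20.18 m/s.
The projectile lands when y = 77.6 + (20.18) t − ½·9.81·t² = 0. Positive root: t = (20.18 + √(20.18² + 2·9.81·77.6)) / 9.81 = (20.18 + 43.93) / 9.81 = 6.536 s.

6.54 s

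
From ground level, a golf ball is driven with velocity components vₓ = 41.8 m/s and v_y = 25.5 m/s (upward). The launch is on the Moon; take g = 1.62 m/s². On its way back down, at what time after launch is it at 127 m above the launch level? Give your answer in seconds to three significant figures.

25.3 s

Set y = v_y0 t − ½ g t² = 127: 0.8100 t² − 25.50 t + 127 = 0.
t = [25.50 ± √(25.50² − 2·1.62·127)] / 1.62 = (25.50 ± 15.45) / 1.62, so t = 6.202 s or t = 25.28 s.
The descending-branch root is 25.28 s.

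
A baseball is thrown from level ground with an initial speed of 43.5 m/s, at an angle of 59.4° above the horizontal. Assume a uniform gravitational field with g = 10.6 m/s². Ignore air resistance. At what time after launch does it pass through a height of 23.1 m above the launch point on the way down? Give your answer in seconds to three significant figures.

6.38 s

Components: vₓ = 43.50 cos 59.4° = 22.14 m/s, v_y0 = 43.50 sin 59.4° = 37.44 m/s.
Height y(t) = 37.44 t − 5.300 t² = 23.1 gives 5.300 t² − 37.44 t + 23.1 = 0.
Quadratic formula: t = (37.44 ± √912.20) / 10.6 = (37.44 ± 30.20) / 10.6 → t = 0.6830 s or 6.382 s.
The descending-branch root is 6.382 s.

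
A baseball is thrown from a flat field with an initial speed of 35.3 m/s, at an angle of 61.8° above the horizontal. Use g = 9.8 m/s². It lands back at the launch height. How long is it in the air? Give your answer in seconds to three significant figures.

6.35 s

Horizontal component vₓ = 35.30 cos 61.8° = 16.68 m/s; vertical v_y0 = 35.30 sin 61.8° = 31.11 m/s.
Time of flight on level ground: T = 2 v_y0 / g = 2 × 31.11 / 9.80 = 6.349 s.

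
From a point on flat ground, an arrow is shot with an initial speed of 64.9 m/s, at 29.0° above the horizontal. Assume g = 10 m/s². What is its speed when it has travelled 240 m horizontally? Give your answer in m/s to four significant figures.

57.78 m/s

Components: vₓ = 64.90 cos 29.0° = 56.76 m/s, v_y0 = 64.90 sin 29.0° = 31.46 m/s.
Time to reach x = 240 m: t = x/vₓ = 240/56.76 = 4.228 s.
Vertical velocity there: v_y = v_y0 − g t = 31.46 − 10.0 × 4.228 = −10.82 m/s.
Speed: √(vₓ² + v_y²) = √(56.76² + 10.82²) = 57.78 m/s.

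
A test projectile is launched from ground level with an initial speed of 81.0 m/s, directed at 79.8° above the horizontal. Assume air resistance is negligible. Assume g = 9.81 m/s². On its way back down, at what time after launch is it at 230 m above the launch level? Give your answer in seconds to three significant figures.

12.5 s

vₓ = 81.00 cos 79.8° = 14.34 m/s; v_y0 = 81.00 sin 79.8° = 79.72 m/s.
Height y(t) = 79.72 t − 4.905 t² = 230 gives 4.905 t² − 79.72 t + 230 = 0.
t = [79.72 ± √(79.72² − 2·9.81·230)] / 9.81 = (79.72 ± 42.93) / 9.81, so t = 3.751 s or t = 12.50 s.
The descending-branch root is 12.50 s.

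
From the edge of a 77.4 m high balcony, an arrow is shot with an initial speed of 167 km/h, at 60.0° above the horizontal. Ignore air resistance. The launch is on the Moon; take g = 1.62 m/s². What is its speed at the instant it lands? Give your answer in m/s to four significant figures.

Convert: 167 km/h = 167/3.6 = 46.39 m/s.
Components: vₓ = 46.39 cos 60.0° = 23.19 m/s, v_y0 = 46.39 sin 60.0° = 40.17 m/s.
Vertical motion (up positive, ground at y = 0): 0.8100 t² − (40.17) t − 77.4 = 0, so t = (40.17 + √(40.17² + 2·1.62·77.4)) / 1.62 = (40.17 + 43.18) / 1.62 = 51.45 s.
Vertical velocity at impact: v_y = v_y0 − g t = 40.17 − 1.62 × 51.45 = −43.18 m/s.
Speed: |v| = √(vₓ² + v_y²) = √(23.19² + 43.18²) = 49.02 m/s.

49.02 m/s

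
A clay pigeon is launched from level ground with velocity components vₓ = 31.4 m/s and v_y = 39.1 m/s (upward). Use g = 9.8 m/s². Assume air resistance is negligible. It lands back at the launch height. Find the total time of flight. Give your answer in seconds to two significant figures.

8.0 s

Time of flight on level ground: T = 2 v_y0 / g = 2 × 39.10 / 9.80 = 7.980 s.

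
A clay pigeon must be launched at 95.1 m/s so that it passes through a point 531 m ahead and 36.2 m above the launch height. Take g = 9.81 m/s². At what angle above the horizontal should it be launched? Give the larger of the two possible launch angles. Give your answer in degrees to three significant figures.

Trajectory: y = x tanθ − g x² (1 + tan²θ)/(2v₀²). With x = 531, y = 36.2, v₀ = 95.1, g = 9.81:
152.9 tan²θ − 531 tanθ + (189.1) = 0.
tanθ = [531 ± √(531² − 4 × 152.9 × (189.1))] / (2 × 152.9) = (531 ± 407.8) / 305.8, giving tanθ = 0.4029 or 3.069.
θ = 21.95° or 71.95°; the larger is 71.95°.

72.0°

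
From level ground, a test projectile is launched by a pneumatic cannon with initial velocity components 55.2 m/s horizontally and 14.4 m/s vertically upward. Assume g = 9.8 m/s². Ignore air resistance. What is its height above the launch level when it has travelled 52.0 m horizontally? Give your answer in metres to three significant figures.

At x = 52.0 m, t = x/vₓ = 52.0/55.20 = 0.9420 s.
Height: y = v_y0 t − ½ g t² = 14.40 × 0.9420 − 4.900 × 0.9420² = 13.57 − 4.348 = 9.217 m.

9.22 m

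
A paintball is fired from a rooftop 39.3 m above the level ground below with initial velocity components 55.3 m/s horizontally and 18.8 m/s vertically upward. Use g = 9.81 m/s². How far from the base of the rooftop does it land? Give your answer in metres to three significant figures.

Vertical motion (up positive, ground at y = 0): 4.905 t² − (18.80) t − 39.3 = 0, so t = (18.80 + √(18.80² + 2·9.81·39.3)) / 9.81 = (18.80 + 33.53) / 9.81 = 5.335 s.
Horizontal distance: R = vₓ t = 55.30 × 5.335 = 295.0 m.

295 m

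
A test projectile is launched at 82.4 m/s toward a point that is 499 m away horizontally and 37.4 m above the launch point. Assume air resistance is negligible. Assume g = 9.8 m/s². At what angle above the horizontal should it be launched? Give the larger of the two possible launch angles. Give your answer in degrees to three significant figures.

Trajectory: y = x tanθ − g x² (1 + tan²θ)/(2v₀²). With x = 499, y = 37.4, v₀ = 82.4, g = 9.80:
179.7 tan²θ − 499 tanθ + (217.1) = 0.
tanθ = [499 ± √(499² − 4 × 179.7 × (217.1))] / (2 × 179.7) = (499 ± 304.9) / 359.4, giving tanθ = 0.5401 or 2.237.
θ = 28.37° or 65.91°; the larger is 65.91°.

65.9°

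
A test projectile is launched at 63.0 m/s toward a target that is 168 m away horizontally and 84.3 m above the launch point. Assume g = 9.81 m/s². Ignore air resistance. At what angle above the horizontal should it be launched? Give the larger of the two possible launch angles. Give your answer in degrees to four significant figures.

75.80°

Trajectory: y = x tanθ − g x² (1 + tan²θ)/(2v₀²). With x = 168, y = 84.3, v₀ = 63.0, g = 9.81:
34.88 tan²θ − 168 tanθ + (119.2) = 0.
tanθ = [168 ± √(168² − 4 × 34.88 × (119.2))] / (2 × 34.88) = (168 ± 107.7) / 69.76, giving tanθ = 0.8646 or 3.952.
θ = 40.85° or 75.80°; the larger is 75.80°.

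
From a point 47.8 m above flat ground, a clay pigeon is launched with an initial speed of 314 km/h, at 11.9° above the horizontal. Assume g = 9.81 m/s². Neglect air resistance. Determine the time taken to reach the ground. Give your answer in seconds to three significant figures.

Convert: 314 km/h = 314/3.6 = 87.22 m/s.
Resolve: vₓ = 87.22 cos 11.9° = 85.35 m/s and v_y0 = 87.22 sin 11.9° = 17.99 m/s.
The projectile lands when y = 47.8 + (17.99) t − ½·9.81·t² = 0. Positive root: t = (17.99 + √(17.99² + 2·9.81·47.8)) / 9.81 = (17.99 + 35.52) / 9.81 = 5.454 s.

5.45 s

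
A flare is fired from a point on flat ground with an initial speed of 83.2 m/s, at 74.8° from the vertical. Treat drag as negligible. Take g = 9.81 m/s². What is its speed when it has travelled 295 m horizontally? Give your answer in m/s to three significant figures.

Resolve: vₓ = 83.20 sin 74.8° = 80.29 m/s and v_y0 = 83.20 cos 74.8° = 21.81 m/s.
At x = 295 m, t = x/vₓ = 295/80.29 = 3.674 s.
Vertical velocity there: v_y = v_y0 − g t = 21.81 − 9.81 × 3.674 = −14.23 m/s.
Speed: √(vₓ² + v_y²) = √(80.29² + 14.23²) = 81.54 m/s.

81.5 m/s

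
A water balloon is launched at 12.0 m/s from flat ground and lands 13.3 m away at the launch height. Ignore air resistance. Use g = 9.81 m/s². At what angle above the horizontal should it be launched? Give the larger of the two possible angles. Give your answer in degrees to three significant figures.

57.5°

Level-ground range R = v₀² sin(2θ)/g ⇒ sin(2θ) = gR/v₀² = 9.81 × 13.3 / 12.0² = 0.9061.
2θ = 64.97° or 180° − 64.97° = 115.0°, so θ = 32.48° or 57.52°.
The larger angle is 57.52°.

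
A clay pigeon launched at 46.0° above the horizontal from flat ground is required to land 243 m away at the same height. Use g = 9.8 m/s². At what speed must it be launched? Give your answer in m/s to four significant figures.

48.81 m/s

On level ground R = v₀² sin 2θ / g ⇒ v₀ = √(gR / sin 2θ).
v₀ = √(9.80 × 243 / sin 92.00°) = √(2381 / 0.9994) = √2382.9 = 48.81 m/s.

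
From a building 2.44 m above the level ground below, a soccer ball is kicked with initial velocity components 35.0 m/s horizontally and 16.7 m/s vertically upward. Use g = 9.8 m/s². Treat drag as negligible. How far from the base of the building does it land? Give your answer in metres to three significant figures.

The projectile lands when y = 2.44 + (16.70) t − ½·9.80·t² = 0. Positive root: t = (16.70 + √(16.70² + 2·9.80·2.44)) / 9.80 = (16.70 + 18.08) / 9.80 = 3.548 s.
Horizontal distance: R = vₓ t = 35.00 × 3.548 = 124.2 m.

124 m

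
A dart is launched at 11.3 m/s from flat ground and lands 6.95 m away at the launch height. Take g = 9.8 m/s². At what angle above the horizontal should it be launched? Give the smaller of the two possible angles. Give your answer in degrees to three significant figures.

R = v₀² sin 2θ / g gives sin 2θ = gR/v₀² = 9.80·6.95/11.3² = 0.5334.
2θ = 32.24° or 180° − 32.24° = 147.8°, so θ = 16.12° or 73.88°.
The smaller angle is 16.12°.

16.1°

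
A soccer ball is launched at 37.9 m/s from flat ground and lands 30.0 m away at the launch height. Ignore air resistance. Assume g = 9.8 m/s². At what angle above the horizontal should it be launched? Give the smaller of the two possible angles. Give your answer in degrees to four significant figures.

5.905°

From R = (v₀²/g) sin 2θ: sin 2θ = 9.80 × 30.0 / 1436.4 = 0.2047.
2θ = 11.81° or 180° − 11.81° = 168.2°, so θ = 5.905° or 84.09°.
The smaller angle is 5.905°.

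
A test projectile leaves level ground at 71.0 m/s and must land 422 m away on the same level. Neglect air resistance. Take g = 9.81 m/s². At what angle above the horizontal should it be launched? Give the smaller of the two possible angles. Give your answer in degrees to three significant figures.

Level-ground range R = v₀² sin(2θ)/g ⇒ sin(2θ) = gR/v₀² = 9.81 × 422 / 71.0² = 0.8212.
2θ = 55.21° or 180° − 55.21° = 124.8°, so θ = 27.60° or 62.40°.
The smaller angle is 27.60°.

27.6°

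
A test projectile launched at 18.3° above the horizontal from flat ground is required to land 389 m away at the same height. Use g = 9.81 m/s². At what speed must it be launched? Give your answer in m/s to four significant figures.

80.00 m/s

From R = (v₀² / g) sin 2θ: v₀ = √(gR / sin 2θ).
v₀ = √(9.81 × 389 / sin 36.60°) = √(3816 / 0.5962) = √6400.4 = 80.00 m/s.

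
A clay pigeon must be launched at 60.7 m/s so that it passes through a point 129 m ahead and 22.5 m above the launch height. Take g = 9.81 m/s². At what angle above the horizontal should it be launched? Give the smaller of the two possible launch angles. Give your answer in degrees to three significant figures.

Trajectory: y = x tanθ − g x² (1 + tan²θ)/(2v₀²). With x = 129, y = 22.5, v₀ = 60.7, g = 9.81:
22.15 tan²θ − 129 tanθ + (44.65) = 0.
tanθ = [129 ± √(129² − 4 × 22.15 × (44.65))] / (2 × 22.15) = (129 ± 112.6) / 44.31, giving tanθ = 0.3696 or 5.453.
θ = 20.28° or 79.61°; the smaller is 20.28°.

20.3°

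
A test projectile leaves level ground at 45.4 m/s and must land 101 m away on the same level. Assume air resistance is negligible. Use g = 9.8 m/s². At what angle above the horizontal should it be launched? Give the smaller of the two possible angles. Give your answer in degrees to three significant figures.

14.3°

From R = (v₀²/g) sin 2θ: sin 2θ = 9.80 × 101 / 2061.2 = 0.4802.
2θ = 28.70° or 180° − 28.70° = 151.3°, so θ = 14.35° or 75.65°.
The smaller angle is 14.35°.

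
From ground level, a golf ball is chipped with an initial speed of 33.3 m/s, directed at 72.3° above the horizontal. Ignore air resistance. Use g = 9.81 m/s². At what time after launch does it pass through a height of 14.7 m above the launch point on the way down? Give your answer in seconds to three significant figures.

5.97 s

Resolve: vₓ = 33.30 cos 72.3° = 10.12 m/s and v_y0 = 33.30 sin 72.3° = 31.72 m/s.
Require v_y0 t − ½ g t² = 14.7, i.e. 4.905 t² − 31.72 t + 14.7 = 0.
t = [31.72 ± √(31.72² − 2·9.81·14.7)] / 9.81 = (31.72 ± 26.80) / 9.81, so t = 0.5024 s or t = 5.965 s.
The descending-branch root is 5.965 s.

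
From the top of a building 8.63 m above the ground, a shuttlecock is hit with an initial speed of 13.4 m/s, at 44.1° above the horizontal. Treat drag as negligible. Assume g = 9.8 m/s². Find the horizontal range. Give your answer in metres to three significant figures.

Horizontal component vₓ = 13.40 cos 44.1° = 9.623 m/s; vertical v_y0 = 13.40 sin 44.1° = 9.325 m/s.
The projectile lands when y = 8.63 + (9.325) t − ½·9.80·t² = 0. Positive root: t = (9.325 + √(9.325² + 2·9.80·8.63)) / 9.80 = (9.325 + 16.00) / 9.80 = 2.585 s.
Horizontal distance: R = vₓ t = 9.623 × 2.585 = 24.87 m.

24.9 m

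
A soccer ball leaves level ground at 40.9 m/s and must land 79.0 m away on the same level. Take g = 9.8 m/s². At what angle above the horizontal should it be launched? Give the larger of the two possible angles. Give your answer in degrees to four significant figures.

76.22°

Level-ground range R = v₀² sin(2θ)/g ⇒ sin(2θ) = gR/v₀² = 9.80 × 79.0 / 40.9² = 0.4628.
2θ = 27.57° or 180° − 27.57° = 152.4°, so θ = 13.78° or 76.22°.
The larger angle is 76.22°.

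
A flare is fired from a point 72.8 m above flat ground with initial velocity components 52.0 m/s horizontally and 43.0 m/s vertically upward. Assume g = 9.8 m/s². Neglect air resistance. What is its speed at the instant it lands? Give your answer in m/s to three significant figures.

77.3 m/s

Vertical motion (up positive, ground at y = 0): 4.900 t² − (43.00) t − 72.8 = 0, so t = (43.00 + √(43.00² + 2·9.80·72.8)) / 9.80 = (43.00 + 57.24) / 9.80 = 10.23 s.
Vertical velocity at impact: v_y = v_y0 − g t = 43.00 − 9.80 × 10.23 = −57.24 m/s.
Speed: |v| = √(vₓ² + v_y²) = √(52.00² + 57.24²) = 77.33 m/s.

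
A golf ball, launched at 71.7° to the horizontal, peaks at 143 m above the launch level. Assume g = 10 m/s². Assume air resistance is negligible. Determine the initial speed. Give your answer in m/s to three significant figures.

56.3 m/s

At the peak v_y = 0, so v_y0 = √(2gH) = √(2 × 10.0 × 143) = 53.48 m/s.
v_y0 = v₀ sin θ ⇒ v₀ = 53.48 / sin 71.7° = 56.33 m/s.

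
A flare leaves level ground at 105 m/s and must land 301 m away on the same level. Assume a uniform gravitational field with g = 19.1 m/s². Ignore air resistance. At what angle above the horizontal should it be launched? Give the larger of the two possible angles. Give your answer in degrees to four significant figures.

Level-ground range R = v₀² sin(2θ)/g ⇒ sin(2θ) = gR/v₀² = 19.1 × 301 / 105² = 0.5215.
2θ = 31.43° or 180° − 31.43° = 148.6°, so θ = 15.72° or 74.28°.
The larger angle is 74.28°.

74.28°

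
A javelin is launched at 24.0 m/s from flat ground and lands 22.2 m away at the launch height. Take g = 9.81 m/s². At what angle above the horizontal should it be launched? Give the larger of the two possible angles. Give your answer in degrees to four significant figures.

78.89°

Level-ground range R = v₀² sin(2θ)/g ⇒ sin(2θ) = gR/v₀² = 9.81 × 22.2 / 24.0² = 0.3781.
2θ = 22.22° or 180° − 22.22° = 157.8°, so θ = 11.11° or 78.89°.
The larger angle is 78.89°.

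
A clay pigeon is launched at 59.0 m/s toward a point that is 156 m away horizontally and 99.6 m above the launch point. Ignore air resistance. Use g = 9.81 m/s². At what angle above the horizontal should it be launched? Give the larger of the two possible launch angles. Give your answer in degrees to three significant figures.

73.6°

Trajectory: y = x tanθ − g x² (1 + tan²θ)/(2v₀²). With x = 156, y = 99.6, v₀ = 59.0, g = 9.81:
34.29 tan²θ − 156 tanθ + (133.9) = 0.
tanθ = [156 ± √(156² − 4 × 34.29 × (133.9))] / (2 × 34.29) = (156 ± 77.27) / 68.58, giving tanθ = 1.148 or 3.401.
θ = 48.94° or 73.62°; the larger is 73.62°.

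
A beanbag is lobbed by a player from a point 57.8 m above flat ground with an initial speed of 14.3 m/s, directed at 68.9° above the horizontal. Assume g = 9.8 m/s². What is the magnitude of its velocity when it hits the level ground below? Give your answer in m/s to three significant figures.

Resolve: vₓ = 14.30 cos 68.9° = 5.148 m/s and v_y0 = 14.30 sin 68.9° = 13.34 m/s.
Vertical motion (up positive, ground at y = 0): 4.900 t² − (13.34) t − 57.8 = 0, so t = (13.34 + √(13.34² + 2·9.80·57.8)) / 9.80 = (13.34 + 36.21) / 9.80 = 5.056 s.
Vertical velocity at impact: v_y = v_y0 − g t = 13.34 − 9.80 × 5.056 = −36.21 m/s.
Speed: |v| = √(vₓ² + v_y²) = √(5.148² + 36.21²) = 36.57 m/s.

36.6 m/s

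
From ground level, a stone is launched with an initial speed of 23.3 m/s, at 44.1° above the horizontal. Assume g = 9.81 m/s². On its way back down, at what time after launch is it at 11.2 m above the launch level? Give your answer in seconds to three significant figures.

vₓ = 23.30 cos 44.1° = 16.73 m/s; v_y0 = 23.30 sin 44.1° = 16.21 m/s.
Require v_y0 t − ½ g t² = 11.2, i.e. 4.905 t² − 16.21 t + 11.2 = 0.
Quadratic formula: t = (16.21 ± √43.175) / 9.81 = (16.21 ± 6.571) / 9.81 → t = 0.9831 s or 2.323 s.
The descending-branch root is 2.323 s.

2.32 s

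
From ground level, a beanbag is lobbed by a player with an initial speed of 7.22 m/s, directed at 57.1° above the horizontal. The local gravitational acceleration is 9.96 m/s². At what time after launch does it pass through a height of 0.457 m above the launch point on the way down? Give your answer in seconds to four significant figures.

vₓ = 7.220 cos 57.1° = 3.922 m/s; v_y0 = 7.220 sin 57.1° = 6.062 m/s.
Require v_y0 t − ½ g t² = 0.457, i.e. 4.980 t² − 6.062 t + 0.457 = 0.
t = [6.062 ± √(6.062² − 2·9.96·0.457)] / 9.96 = (6.062 ± 5.258) / 9.96, so t = 0.08074 s or t = 1.137 s.
The descending-branch root is 1.137 s.

1.137 s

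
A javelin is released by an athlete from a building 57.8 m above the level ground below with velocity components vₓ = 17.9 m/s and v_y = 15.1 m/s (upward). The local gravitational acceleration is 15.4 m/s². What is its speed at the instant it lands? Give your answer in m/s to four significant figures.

With up positive and y = 0 at the ground: y(t) = 57.8 + (15.10) t − 7.700 t². Setting y = 0 and taking the positive root: t = [15.10 + √(15.10² + 2·15.4·57.8)] / 15.4 = (15.10 + 44.81) / 15.4 = 3.890 s.
Vertical velocity at impact: v_y = v_y0 − g t = 15.10 − 15.4 × 3.890 = −44.81 m/s.
Speed: |v| = √(vₓ² + v_y²) = √(17.90² + 44.81²) = 48.26 m/s.

48.26 m/s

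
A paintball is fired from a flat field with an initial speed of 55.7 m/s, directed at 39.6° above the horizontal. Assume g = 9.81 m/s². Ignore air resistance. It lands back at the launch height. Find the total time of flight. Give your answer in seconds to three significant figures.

vₓ = 55.70 cos 39.6° = 42.92 m/s; v_y0 = 55.70 sin 39.6° = 35.50 m/s.
Time of flight on level ground: T = 2 v_y0 / g = 2 × 35.50 / 9.81 = 7.238 s.

7.24 s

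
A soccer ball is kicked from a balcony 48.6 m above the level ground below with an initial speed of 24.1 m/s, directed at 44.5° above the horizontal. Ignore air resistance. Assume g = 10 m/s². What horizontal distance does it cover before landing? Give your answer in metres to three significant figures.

Components: vₓ = 24.10 cos 44.5° = 17.19 m/s, v_y0 = 24.10 sin 44.5° = 16.89 m/s.
With up positive and y = 0 at the ground: y(t) = 48.6 + (16.89) t − 5.000 t². Setting y = 0 and taking the positive root: t = [16.89 + √(16.89² + 2·10.0·48.6)] / 10.0 = (16.89 + 35.46) / 10.0 = 5.235 s.
Horizontal distance: R = vₓ t = 17.19 × 5.235 = 89.99 m.

90.0 m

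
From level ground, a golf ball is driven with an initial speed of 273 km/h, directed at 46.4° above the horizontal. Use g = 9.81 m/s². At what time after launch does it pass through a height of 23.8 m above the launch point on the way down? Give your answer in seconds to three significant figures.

10.7 s

Convert: 273 km/h = 273/3.6 = 75.83 m/s.
Resolve: vₓ = 75.83 cos 46.4° = 52.30 m/s and v_y0 = 75.83 sin 46.4° = 54.92 m/s.
Set y = v_y0 t − ½ g t² = 23.8: 4.905 t² − 54.92 t + 23.8 = 0.
Quadratic formula: t = (54.92 ± √2548.9) / 9.81 = (54.92 ± 50.49) / 9.81 → t = 0.4516 s or 10.74 s.
The descending-branch root is 10.74 s.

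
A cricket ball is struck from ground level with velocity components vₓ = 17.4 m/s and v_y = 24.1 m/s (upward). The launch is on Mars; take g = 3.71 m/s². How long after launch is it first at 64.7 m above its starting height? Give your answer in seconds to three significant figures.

3.79 s

Require v_y0 t − ½ g t² = 64.7, i.e. 1.855 t² − 24.10 t + 64.7 = 0.
t = [24.10 ± √(24.10² − 2·3.71·64.7)] / 3.71 = (24.10 ± 10.04) / 3.71, so t = 3.791 s or t = 9.201 s.
The first (ascending) time is 3.791 s.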